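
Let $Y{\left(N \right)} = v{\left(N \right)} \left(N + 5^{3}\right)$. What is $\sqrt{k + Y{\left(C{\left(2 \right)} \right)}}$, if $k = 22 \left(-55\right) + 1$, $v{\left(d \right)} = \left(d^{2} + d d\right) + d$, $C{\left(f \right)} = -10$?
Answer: $\sqrt{20641} \approx 143.67$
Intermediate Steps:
$v{\left(d \right)} = d + 2 d^{2}$ ($v{\left(d \right)} = \left(d^{2} + d^{2}\right) + d = 2 d^{2} + d = d + 2 d^{2}$)
$k = -1209$ ($k = -1210 + 1 = -1209$)
$Y{\left(N \right)} = N \left(1 + 2 N\right) \left(125 + N\right)$ ($Y{\left(N \right)} = N \left(1 + 2 N\right) \left(N + 5^{3}\right) = N \left(1 + 2 N\right) \left(N + 125\right) = N \left(1 + 2 N\right) \left(125 + N\right)$)
$\sqrt{k + Y{\left(C{\left(2 \right)} \right)}} = \sqrt{-1209 - 10 \left(1 + 2 \left(-10\right)\right) \left(125 - 10\right)} = \sqrt{-1209 - 10 \left(1 - 20\right) 115} = \sqrt{-1209 - \left(-190\right) 115} = \sqrt{-1209 + 21850} = \sqrt{20641}$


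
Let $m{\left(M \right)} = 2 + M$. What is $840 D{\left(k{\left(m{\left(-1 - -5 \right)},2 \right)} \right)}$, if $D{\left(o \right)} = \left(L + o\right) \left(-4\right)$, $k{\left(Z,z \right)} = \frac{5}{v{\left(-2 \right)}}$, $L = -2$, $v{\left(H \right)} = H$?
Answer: $15120$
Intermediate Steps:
$k{\left(Z,z \right)} = - \frac{5}{2}$ ($k{\left(Z,z \right)} = \frac{5}{-2} = 5 \left(- \frac{1}{2}\right) = - \frac{5}{2}$)
$D{\left(o \right)} = 8 - 4 o$ ($D{\left(o \right)} = \left(-2 + o\right) \left(-4\right) = 8 - 4 o$)
$840 D{\left(k{\left(m{\left(-1 - -5 \right)},2 \right)} \right)} = 840 \left(8 - -10\right) = 840 \left(8 + 10\right) = 840 \cdot 18 = 15120$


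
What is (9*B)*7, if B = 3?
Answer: 189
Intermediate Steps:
(9*B)*7 = (9*3)*7 = 27*7 = 189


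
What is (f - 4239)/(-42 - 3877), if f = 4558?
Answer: -319/3919 ≈ -0.081398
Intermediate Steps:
(f - 4239)/(-42 - 3877) = (4558 - 4239)/(-42 - 3877) = 319/(-3919) = 319*(-1/3919) = -319/3919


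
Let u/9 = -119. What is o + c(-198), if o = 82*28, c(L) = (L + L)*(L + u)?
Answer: 504820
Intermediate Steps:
u = -1071 (u = 9*(-119) = -1071)
c(L) = 2*L*(-1071 + L) (c(L) = (L + L)*(L - 1071) = (2*L)*(-1071 + L) = 2*L*(-1071 + L))
o = 2296
o + c(-198) = 2296 + 2*(-198)*(-1071 - 198) = 2296 + 2*(-198)*(-1269) = 2296 + 502524 = 504820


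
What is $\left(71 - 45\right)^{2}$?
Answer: $676$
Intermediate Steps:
$\left(71 - 45\right)^{2} = 26^{2} = 676$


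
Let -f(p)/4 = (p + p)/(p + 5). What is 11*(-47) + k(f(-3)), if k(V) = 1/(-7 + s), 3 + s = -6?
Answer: -8273/16 ≈ -517.06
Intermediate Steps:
s = -9 (s = -3 - 6 = -9)
f(p) = -8*p/(5 + p) (f(p) = -4*(p + p)/(p + 5) = -4*2*p/(5 + p) = -8*p/(5 + p))
k(V) = -1/16 (k(V) = 1/(-7 - 9) = 1/(-16) = -1/16)
11*(-47) + k(f(-3)) = 11*(-47) - 1/16 = -517 - 1/16 = -8273/16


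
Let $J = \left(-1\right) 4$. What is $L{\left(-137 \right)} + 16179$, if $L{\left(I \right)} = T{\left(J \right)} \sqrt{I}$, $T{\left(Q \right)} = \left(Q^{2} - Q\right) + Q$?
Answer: $16179 + 16 i \sqrt{137} \approx 16179.0 + 187.28 i$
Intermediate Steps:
$J = -4$
$T{\left(Q \right)} = Q^{2}$
$L{\left(I \right)} = 16 \sqrt{I}$ ($L{\left(I \right)} = \left(-4\right)^{2} \sqrt{I} = 16 \sqrt{I}$)
$L{\left(-137 \right)} + 16179 = 16 \sqrt{-137} + 16179 = 16 i \sqrt{137} + 16179 = 16179 + 16 i \sqrt{137}$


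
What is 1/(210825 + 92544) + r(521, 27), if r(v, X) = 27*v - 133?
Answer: 4227143647/303369 ≈ 13934.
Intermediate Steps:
r(v, X) = -133 + 27*v
1/(210825 + 92544) + r(521, 27) = 1/(210825 + 92544) + (-133 + 27*521) = 1/303369 + (-133 + 14067) = 1/303369 + 13934 = 4227143647/303369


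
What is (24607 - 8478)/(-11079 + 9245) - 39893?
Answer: -73179891/1834 ≈ -39902.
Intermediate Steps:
(24607 - 8478)/(-11079 + 9245) - 39893 = 16129/(-1834) - 39893 = 16129*(-1/1834) - 39893 = -16129/1834 - 39893 = -73179891/1834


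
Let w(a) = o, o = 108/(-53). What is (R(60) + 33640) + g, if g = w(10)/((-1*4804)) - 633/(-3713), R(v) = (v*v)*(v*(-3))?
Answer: -145200006945440/236343589 ≈ -6.1436e+5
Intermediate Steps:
o = -108/53 (o = 108*(-1/53) = -108/53 ≈ -2.0377)
w(a) = -108/53
R(v) = -3*v³ (R(v) = v²*(-3*v) = -3*v³)
g = 40392600/236343589 (g = -108/(53*((-1*4804))) - 633/(-3713) = -108/53/(-4804) - 633*(-1/3713) = -108/53*(-1/4804) + 633/3713 = 27/63653 + 633/3713 = 40392600/236343589 ≈ 0.17091)
(R(60) + 33640) + g = (-3*60³ + 33640) + 40392600/236343589 = (-3*216000 + 33640) + 40392600/236343589 = (-648000 + 33640) + 40392600/236343589 = -614360 + 40392600/236343589 = -145200006945440/236343589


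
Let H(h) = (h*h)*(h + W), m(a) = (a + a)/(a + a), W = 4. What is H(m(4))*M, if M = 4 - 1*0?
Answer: 20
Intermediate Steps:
m(a) = 1 (m(a) = (2*a)/((2*a)) = (2*a)*(1/(2*a)) = 1)
H(h) = h²*(4 + h) (H(h) = (h*h)*(h + 4) = h²*(4 + h))
M = 4 (M = 4 + 0 = 4)
H(m(4))*M = (1²*(4 + 1))*4 = (1*5)*4 = 5*4 = 20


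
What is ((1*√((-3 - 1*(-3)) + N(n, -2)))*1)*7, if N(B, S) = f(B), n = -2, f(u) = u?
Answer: 7*I*√2 ≈ 9.8995*I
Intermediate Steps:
N(B, S) = B
((1*√((-3 - 1*(-3)) + N(n, -2)))*1)*7 = ((1*√((-3 - 1*(-3)) - 2))*1)*7 = ((1*√((-3 + 3) - 2))*1)*7 = ((1*√(0 - 2))*1)*7 = ((1*√(-2))*1)*7 = ((1*(I*√2))*1)*7 = ((I*√2)*1)*7 = (I*√2)*7 = 7*I*√2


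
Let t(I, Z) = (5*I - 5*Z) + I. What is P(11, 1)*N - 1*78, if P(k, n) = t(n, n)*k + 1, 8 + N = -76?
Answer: -1086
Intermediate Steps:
t(I, Z) = -5*Z + 6*I (t(I, Z) = (-5*Z + 5*I) + I = -5*Z + 6*I)
N = -84 (N = -8 - 76 = -84)
P(k, n) = 1 + k*n (P(k, n) = (-5*n + 6*n)*k + 1 = n*k + 1 = k*n + 1 = 1 + k*n)
P(11, 1)*N - 1*78 = (1 + 11*1)*(-84) - 1*78 = (1 + 11)*(-84) - 78 = 12*(-84) - 78 = -1008 - 78 = -1086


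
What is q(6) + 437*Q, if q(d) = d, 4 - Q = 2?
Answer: 880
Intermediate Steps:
Q = 2 (Q = 4 - 1*2 = 4 - 2 = 2)
q(6) + 437*Q = 6 + 437*2 = 6 + 874 = 880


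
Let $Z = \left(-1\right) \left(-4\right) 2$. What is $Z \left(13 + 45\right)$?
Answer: $464$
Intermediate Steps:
$Z = 8$ ($Z = 4 \cdot 2 = 8$)
$Z \left(13 + 45\right) = 8 \left(13 + 45\right) = 8 \cdot 58 = 464$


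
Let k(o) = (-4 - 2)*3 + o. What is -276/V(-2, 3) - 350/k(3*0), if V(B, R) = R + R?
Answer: -239/9 ≈ -26.556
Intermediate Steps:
V(B, R) = 2*R
k(o) = -18 + o (k(o) = -6*3 + o = -18 + o)
-276/V(-2, 3) - 350/k(3*0) = -276/(2*3) - 350/(-18 + 3*0) = -276/6 - 350/(-18 + 0) = -276*1/6 - 350/(-18) = -46 - 350*(-1/18) = -46 + 175/9 = -239/9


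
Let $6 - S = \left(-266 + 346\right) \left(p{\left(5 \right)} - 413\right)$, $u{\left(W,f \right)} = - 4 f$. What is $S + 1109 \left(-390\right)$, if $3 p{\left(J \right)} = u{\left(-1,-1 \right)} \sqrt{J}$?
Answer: $-399464 - \frac{320 \sqrt{5}}{3} \approx -3.997 \cdot 10^{5}$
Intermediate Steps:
$p{\left(J \right)} = \frac{4 \sqrt{J}}{3}$ ($p{\left(J \right)} = \frac{\left(-4\right) \left(-1\right) \sqrt{J}}{3} = \frac{4 \sqrt{J}}{3}$)
$S = 33046 - \frac{320 \sqrt{5}}{3}$ ($S = 6 - \left(-266 + 346\right) \left(\frac{4 \sqrt{5}}{3} - 413\right) = 6 - 80 \left(-413 + \frac{4 \sqrt{5}}{3}\right) = 6 - \left(-33040 + \frac{320 \sqrt{5}}{3}\right) = 6 + \left(33040 - \frac{320 \sqrt{5}}{3}\right) = 33046 - \frac{320 \sqrt{5}}{3} \approx 32808.0$)
$S + 1109 \left(-390\right) = \left(33046 - \frac{320 \sqrt{5}}{3}\right) + 1109 \left(-390\right) = \left(33046 - \frac{320 \sqrt{5}}{3}\right) - 432510 = -399464 - \frac{320 \sqrt{5}}{3}$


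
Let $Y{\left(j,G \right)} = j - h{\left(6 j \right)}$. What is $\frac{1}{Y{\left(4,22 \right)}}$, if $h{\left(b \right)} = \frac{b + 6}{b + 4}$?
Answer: $\frac{14}{41} \approx 0.34146$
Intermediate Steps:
$h{\left(b \right)} = \frac{6 + b}{4 + b}$
$Y{\left(j,G \right)} = j - \frac{6 + 6 j}{4 + 6 j}$
$\frac{1}{Y{\left(4,22 \right)}} = \frac{1}{\frac{1}{2 + 3 \cdot 4} \left(-3 - 4 + 3 \cdot 4^{2}\right)} = \frac{1}{\frac{1}{2 + 12} \left(-3 - 4 + 3 \cdot 16\right)} = \frac{1}{\frac{1}{14} \left(-3 - 4 + 48\right)} = \frac{1}{\frac{1}{14} \cdot 41} = \frac{1}{\frac{41}{14}} = \frac{14}{41}$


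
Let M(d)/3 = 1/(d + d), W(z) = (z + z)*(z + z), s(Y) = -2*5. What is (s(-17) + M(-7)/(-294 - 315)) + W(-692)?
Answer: 5443697533/2842 ≈ 1.9154e+6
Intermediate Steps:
s(Y) = -10
W(z) = 4*z**2 (W(z) = (2*z)*(2*z) = 4*z**2)
M(d) = 3/(2*d) (M(d) = 3/(d + d) = 3/((2*d)) = 3*(1/(2*d)) = 3/(2*d))
(s(-17) + M(-7)/(-294 - 315)) + W(-692) = (-10 + ((3/2)/(-7))/(-294 - 315)) + 4*(-692)**2 = (-10 + ((3/2)*(-1/7))/(-609)) + 4*478864 = (-10 - 1/609*(-3/14)) + 1915456 = (-10 + 1/2842) + 1915456 = -28419/2842 + 1915456 = 5443697533/2842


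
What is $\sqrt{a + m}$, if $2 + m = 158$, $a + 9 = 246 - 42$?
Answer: $3 \sqrt{39} \approx 18.735$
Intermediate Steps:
$a = 195$ ($a = -9 + \left(246 - 42\right) = -9 + 204 = 195$)
$m = 156$ ($m = -2 + 158 = 156$)
$\sqrt{a + m} = \sqrt{195 + 156} = \sqrt{351} = 3 \sqrt{39}$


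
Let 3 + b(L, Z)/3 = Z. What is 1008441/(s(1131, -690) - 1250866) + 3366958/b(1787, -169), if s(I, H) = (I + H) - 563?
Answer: -351045367505/53792484 ≈ -6525.9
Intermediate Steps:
b(L, Z) = -9 + 3*Z
s(I, H) = -563 + H + I (s(I, H) = (H + I) - 563 = -563 + H + I)
1008441/(s(1131, -690) - 1250866) + 3366958/b(1787, -169) = 1008441/((-563 - 690 + 1131) - 1250866) + 3366958/(-9 + 3*(-169)) = 1008441/(-122 - 1250866) + 3366958/(-9 - 507) = 1008441/(-1250988) + 3366958/(-516) = 1008441*(-1/1250988) + 3366958*(-1/516) = -336147/416996 - 1683479/258 = -351045367505/53792484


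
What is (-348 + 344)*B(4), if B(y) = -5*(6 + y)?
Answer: 200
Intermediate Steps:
B(y) = -30 - 5*y
(-348 + 344)*B(4) = (-348 + 344)*(-30 - 5*4) = -4*(-30 - 20) = -4*(-50) = 200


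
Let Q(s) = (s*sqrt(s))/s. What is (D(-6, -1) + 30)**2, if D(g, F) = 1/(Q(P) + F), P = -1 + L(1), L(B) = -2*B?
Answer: (870*sqrt(3) - 1859*I/2)/(sqrt(3) - I) ≈ 884.88 - 25.764*I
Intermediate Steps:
P = -3 (P = -1 - 2*1 = -1 - 2 = -3)
Q(s) = sqrt(s) (Q(s) = s**(3/2)/s = sqrt(s))
D(g, F) = 1/(F + I*sqrt(3)) (D(g, F) = 1/(sqrt(-3) + F) = 1/(I*sqrt(3) + F) = 1/(F + I*sqrt(3)))
(D(-6, -1) + 30)**2 = (1/(-1 + I*sqrt(3)) + 30)**2 = (30 + 1/(-1 + I*sqrt(3)))**2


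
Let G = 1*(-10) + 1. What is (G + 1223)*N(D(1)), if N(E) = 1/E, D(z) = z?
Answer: 1214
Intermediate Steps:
G = -9 (G = -10 + 1 = -9)
(G + 1223)*N(D(1)) = (-9 + 1223)/1 = 1214*1 = 1214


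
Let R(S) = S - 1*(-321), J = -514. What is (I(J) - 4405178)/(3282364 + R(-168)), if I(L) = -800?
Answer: -4405978/3282517 ≈ -1.3423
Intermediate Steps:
R(S) = 321 + S (R(S) = S + 321 = 321 + S)
(I(J) - 4405178)/(3282364 + R(-168)) = (-800 - 4405178)/(3282364 + (321 - 168)) = -4405978/(3282364 + 153) = -4405978/3282517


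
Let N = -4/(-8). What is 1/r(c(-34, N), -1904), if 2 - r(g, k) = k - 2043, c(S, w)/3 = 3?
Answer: 1/3949 ≈ 0.00025323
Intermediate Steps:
N = ½ (N = -4*(-⅛) = ½ ≈ 0.50000)
c(S, w) = 9 (c(S, w) = 3*3 = 9)
r(g, k) = 2045 - k (r(g, k) = 2 - (k - 2043) = 2 - (-2043 + k) = 2 + (2043 - k) = 2045 - k)
1/r(c(-34, N), -1904) = 1/(2045 - 1*(-1904)) = 1/(2045 + 1904) = 1/3949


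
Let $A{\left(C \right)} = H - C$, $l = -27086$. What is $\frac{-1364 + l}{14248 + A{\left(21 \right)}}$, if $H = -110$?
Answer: $- \frac{28450}{14117} \approx -2.0153$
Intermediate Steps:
$A{\left(C \right)} = -110 - C$
$\frac{-1364 + l}{14248 + A{\left(21 \right)}} = \frac{-1364 - 27086}{14248 - 131} = - \frac{28450}{14248 - 131} = - \frac{28450}{14117}$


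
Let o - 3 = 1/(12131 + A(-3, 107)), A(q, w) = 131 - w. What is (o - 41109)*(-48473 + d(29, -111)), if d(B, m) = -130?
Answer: 1428480563511/715 ≈ 1.9979e+9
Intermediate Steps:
o = 36466/12155 (o = 3 + 1/(12131 + (131 - 1*107)) = 3 + 1/(12131 + (131 - 107)) = 3 + 1/(12131 + 24) = 3 + 1/12155 = 36466/12155 ≈ 3.0001)
(o - 41109)*(-48473 + d(29, -111)) = (36466/12155 - 41109)*(-48473 - 130) = -499643429/12155*(-48603) = 1428480563511/715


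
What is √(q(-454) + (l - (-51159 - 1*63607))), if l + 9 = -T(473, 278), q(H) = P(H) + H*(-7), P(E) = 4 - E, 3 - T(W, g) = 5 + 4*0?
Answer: 3*√13155 ≈ 344.09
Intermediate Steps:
T(W, g) = -2 (T(W, g) = 3 - (5 + 4*0) = 3 - (5 + 0) = 3 - 1*5 = 3 - 5 = -2)
q(H) = 4 - 8*H (q(H) = (4 - H) + H*(-7) = (4 - H) - 7*H = 4 - 8*H)
l = -7 (l = -9 - 1*(-2) = -9 + 2 = -7)
√(q(-454) + (l - (-51159 - 1*63607))) = √((4 - 8*(-454)) + (-7 - (-51159 - 1*63607))) = √((4 + 3632) + (-7 - (-51159 - 63607))) = √(3636 + (-7 - 1*(-114766))) = √(3636 + (-7 + 114766)) = √(3636 + 114759) = √118395 = 3*√13155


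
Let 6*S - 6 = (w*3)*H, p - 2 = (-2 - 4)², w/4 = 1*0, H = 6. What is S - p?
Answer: -37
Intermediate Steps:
w = 0 (w = 4*(1*0) = 4*0 = 0)
p = 38 (p = 2 + (-2 - 4)² = 2 + (-6)² = 2 + 36 = 38)
S = 1 (S = 1 + ((0*3)*6)/6 = 1 + (0*6)/6 = 1 + (⅙)*0 = 1 + 0 = 1)
S - p = 1 - 1*38 = 1 - 38 = -37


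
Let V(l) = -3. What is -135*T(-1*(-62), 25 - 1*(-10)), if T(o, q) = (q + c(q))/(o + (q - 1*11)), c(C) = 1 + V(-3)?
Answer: -4455/86 ≈ -51.802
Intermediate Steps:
c(C) = -2 (c(C) = 1 - 3 = -2)
T(o, q) = (-2 + q)/(-11 + o + q) (T(o, q) = (q - 2)/(o + (q - 1*11)) = (-2 + q)/(o + (q - 11)) = (-2 + q)/(o + (-11 + q)) = (-2 + q)/(-11 + o + q))
-135*T(-1*(-62), 25 - 1*(-10)) = -135*(-2 + (25 - 1*(-10)))/(-11 - 1*(-62) + (25 - 1*(-10))) = -135*(-2 + (25 + 10))/(-11 + 62 + (25 + 10)) = -135*(-2 + 35)/(-11 + 62 + 35) = -135*33/86 = -4455/86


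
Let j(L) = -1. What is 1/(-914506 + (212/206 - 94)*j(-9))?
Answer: -103/94184542 ≈ -1.0936e-6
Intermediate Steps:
1/(-914506 + (212/206 - 94)*j(-9)) = 1/(-914506 + (212/206 - 94)*(-1)) = 1/(-914506 + (212*(1/206) - 94)*(-1)) = 1/(-914506 + (106/103 - 94)*(-1)) = 1/(-914506 - 9576/103*(-1)) = 1/(-914506 + 9576/103) = 1/(-94184542/103) = -103/94184542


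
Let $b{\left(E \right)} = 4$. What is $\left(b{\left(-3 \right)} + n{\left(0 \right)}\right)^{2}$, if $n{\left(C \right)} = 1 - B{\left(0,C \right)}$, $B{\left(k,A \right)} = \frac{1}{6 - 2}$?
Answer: $\frac{361}{16} \approx 22.563$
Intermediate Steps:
$B{\left(k,A \right)} = \frac{1}{4}$
$n{\left(C \right)} = \frac{3}{4}$ ($n{\left(C \right)} = 1 - \frac{1}{4} = \frac{3}{4}$)
$\left(b{\left(-3 \right)} + n{\left(0 \right)}\right)^{2} = \left(4 + \frac{3}{4}\right)^{2} = \left(\frac{19}{4}\right)^{2} = \frac{361}{16}$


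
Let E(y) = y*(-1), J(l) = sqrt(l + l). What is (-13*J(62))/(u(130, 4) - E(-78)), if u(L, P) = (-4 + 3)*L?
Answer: sqrt(31)/8 ≈ 0.69597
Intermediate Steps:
u(L, P) = -L
J(l) = sqrt(2)*sqrt(l) (J(l) = sqrt(2*l) = sqrt(2)*sqrt(l))
E(y) = -y
(-13*J(62))/(u(130, 4) - E(-78)) = (-13*sqrt(2)*sqrt(62))/(-1*130 - (-1)*(-78)) = (-26*sqrt(31))/(-130 - 1*78) = (-26*sqrt(31))/(-130 - 78) = -26*sqrt(31)/(-208) = -26*sqrt(31)*(-1/208) = sqrt(31)/8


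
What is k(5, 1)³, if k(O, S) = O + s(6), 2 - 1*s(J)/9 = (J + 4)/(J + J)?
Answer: 29791/8 ≈ 3723.9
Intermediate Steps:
s(J) = 18 - 9*(4 + J)/(2*J) (s(J) = 18 - 9*(J + 4)/(J + J) = 18 - 9*(4 + J)/(2*J))
k(O, S) = 21/2 + O (k(O, S) = O + (27/2 - 18/6) = O + (27/2 - 18*⅙) = O + (27/2 - 3) = O + 21/2 = 21/2 + O)
k(5, 1)³ = (21/2 + 5)³ = (31/2)³ = 29791/8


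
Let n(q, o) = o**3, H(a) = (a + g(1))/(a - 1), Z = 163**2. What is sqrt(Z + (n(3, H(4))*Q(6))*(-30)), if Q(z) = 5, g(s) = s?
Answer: sqrt(232871)/3 ≈ 160.86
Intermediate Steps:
Z = 26569
H(a) = (1 + a)/(-1 + a) (H(a) = (a + 1)/(a - 1) = (1 + a)/(-1 + a))
sqrt(Z + (n(3, H(4))*Q(6))*(-30)) = sqrt(26569 + (((1 + 4)/(-1 + 4))**3*5)*(-30)) = sqrt(26569 + ((5/3)**3*5)*(-30)) = sqrt(26569 + ((125/27)*5)*(-30)) = sqrt(26569 + (625/27)*(-30)) = sqrt(26569 - 6250/9) = sqrt(232871/9) = sqrt(232871)/3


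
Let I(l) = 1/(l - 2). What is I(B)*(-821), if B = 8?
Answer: -821/6 ≈ -136.83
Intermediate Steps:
I(l) = 1/(-2 + l)
I(B)*(-821) = -821/(-2 + 8) = -821/6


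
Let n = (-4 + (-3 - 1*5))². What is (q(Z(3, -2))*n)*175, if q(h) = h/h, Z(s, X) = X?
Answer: 25200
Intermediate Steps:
n = 144 (n = (-4 + (-3 - 5))² = (-4 - 8)² = (-12)² = 144)
q(h) = 1
(q(Z(3, -2))*n)*175 = (1*144)*175 = 144*175 = 25200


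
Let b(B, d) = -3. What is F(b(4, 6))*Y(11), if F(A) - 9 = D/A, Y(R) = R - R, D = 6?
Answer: 0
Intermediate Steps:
Y(R) = 0
F(A) = 9 + 6/A
F(b(4, 6))*Y(11) = (9 + 6/(-3))*0 = (9 + 6*(-1/3))*0 = (9 - 2)*0 = 7*0 = 0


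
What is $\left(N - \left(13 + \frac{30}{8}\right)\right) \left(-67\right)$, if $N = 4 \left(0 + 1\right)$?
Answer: $\frac{3417}{4} \approx 854.25$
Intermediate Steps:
$N = 4$ ($N = 4 \cdot 1 = 4$)
$\left(N - \left(13 + \frac{30}{8}\right)\right) \left(-67\right) = \left(4 - \left(13 + \frac{30}{8}\right)\right) \left(-67\right) = \left(4 - \frac{67}{4}\right) \left(-67\right) = \left(- \frac{51}{4}\right) \left(-67\right) = \frac{3417}{4}$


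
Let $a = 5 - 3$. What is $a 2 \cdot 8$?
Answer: $32$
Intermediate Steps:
$a = 2$
$a 2 \cdot 8 = 2 \cdot 2 \cdot 8 = 4 \cdot 8 = 32$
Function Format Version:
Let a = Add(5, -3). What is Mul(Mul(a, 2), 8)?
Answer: 32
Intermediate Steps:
a = 2
Mul(Mul(a, 2), 8) = Mul(Mul(2, 2), 8) = Mul(4, 8) = 32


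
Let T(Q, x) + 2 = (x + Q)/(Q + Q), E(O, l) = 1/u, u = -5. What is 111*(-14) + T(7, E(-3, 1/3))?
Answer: -54443/35 ≈ -1555.5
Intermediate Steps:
E(O, l) = -1/5 (E(O, l) = 1/(-5) = -1/5)
T(Q, x) = -2 + (Q + x)/(2*Q) (T(Q, x) = -2 + (x + Q)/(Q + Q) = -2 + (Q + x)/((2*Q)) = -2 + (Q + x)*(1/(2*Q)) = -2 + (Q + x)/(2*Q))
111*(-14) + T(7, E(-3, 1/3)) = 111*(-14) + (1/2)*(-1/5 - 3*7)/7 = -1554 + (1/2)*(1/7)*(-1/5 - 21) = -1554 + (1/2)*(1/7)*(-106/5) = -1554 - 53/35 = -54443/35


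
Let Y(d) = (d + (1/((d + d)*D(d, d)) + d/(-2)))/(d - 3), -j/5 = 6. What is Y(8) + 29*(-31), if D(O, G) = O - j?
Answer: -2730527/3040 ≈ -898.20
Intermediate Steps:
j = -30 (j = -5*6 = -30)
D(O, G) = 30 + O (D(O, G) = O - 1*(-30) = O + 30 = 30 + O)
Y(d) = (d/2 + 1/(2*d*(30 + d)))/(-3 + d) (Y(d) = (d + (1/((d + d)*(30 + d)) + d/(-2)))/(d - 3) = (d + (1/(((2*d))*(30 + d)) + d*(-½)))/(-3 + d) = (d + ((1/(2*d))/(30 + d) - d/2))/(-3 + d) = (d + (1/(2*d*(30 + d)) - d/2))/(-3 + d) = (d + (-d/2 + 1/(2*d*(30 + d))))/(-3 + d) = (d/2 + 1/(2*d*(30 + d)))/(-3 + d))
Y(8) + 29*(-31) = (½)*(1 + 8²*(30 + 8))/(8*(-3 + 8)*(30 + 8)) + 29*(-31) = (½)*(⅛)*(1 + 64*38)/(5*38) - 899 = (½)*(⅛)*(⅕)*(1/38)*(1 + 2432) - 899 = (½)*(⅛)*(⅕)*(1/38)*2433 - 899 = 2433/3040 - 899 = -2730527/3040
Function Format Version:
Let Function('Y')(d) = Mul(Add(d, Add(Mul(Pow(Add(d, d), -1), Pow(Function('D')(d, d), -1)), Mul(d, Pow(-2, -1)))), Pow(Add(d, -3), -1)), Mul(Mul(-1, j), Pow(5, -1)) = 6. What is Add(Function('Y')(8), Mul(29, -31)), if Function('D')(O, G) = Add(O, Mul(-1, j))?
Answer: Rational(-2730527, 3040) ≈ -898.20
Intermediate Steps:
j = -30 (j = Mul(-5, 6) = -30)
Function('D')(O, G) = Add(30, O) (Function('D')(O, G) = Add(O, Mul(-1, -30)) = Add(O, 30) = Add(30, O))
Function('Y')(d) = Mul(Pow(Add(-3, d), -1), Add(Mul(Rational(1, 2), d), Mul(Rational(1, 2), Pow(d, -1), Pow(Add(30, d), -1)))) (Function('Y')(d) = Mul(Add(d, Add(Mul(Pow(Add(d, d), -1), Pow(Add(30, d), -1)), Mul(d, Pow(-2, -1)))), Pow(Add(d, -3), -1)) = Mul(Add(d, Add(Mul(Pow(Mul(2, d), -1), Pow(Add(30, d), -1)), Mul(d, Rational(-1, 2)))), Pow(Add(-3, d), -1)) = Mul(Add(d, Add(Mul(Mul(Rational(1, 2), Pow(d, -1)), Pow(Add(30, d), -1)), Mul(Rational(-1, 2), d))), Pow(Add(-3, d), -1)) = Mul(Add(d, Add(Mul(Rational(1, 2), Pow(d, -1), Pow(Add(30, d), -1)), Mul(Rational(-1, 2), d))), Pow(Add(-3, d), -1)) = Mul(Add(d, Add(Mul(Rational(-1, 2), d), Mul(Rational(1, 2), Pow(d, -1), Pow(Add(30, d), -1)))), Pow(Add(-3, d), -1)) = Mul(Add(Mul(Rational(1, 2), d), Mul(Rational(1, 2), Pow(d, -1), Pow(Add(30, d), -1))), Pow(Add(-3, d), -1)) = Mul(Pow(Add(-3, d), -1), Add(Mul(Rational(1, 2), d), Mul(Rational(1, 2), Pow(d, -1), Pow(Add(30, d), -1)))))
Add(Function('Y')(8), Mul(29, -31)) = Add(Mul(Rational(1, 2), Pow(8, -1), Pow(Add(-3, 8), -1), Pow(Add(30, 8), -1), Add(1, Mul(Pow(8, 2), Add(30, 8)))), Mul(29, -31)) = Add(Mul(Rational(1, 2), Rational(1, 8), Pow(5, -1), Pow(38, -1), Add(1, Mul(64, 38))), -899) = Add(Mul(Rational(1, 2), Rational(1, 8), Rational(1, 5), Rational(1, 38), Add(1, 2432)), -899) = Add(Mul(Rational(1, 2), Rational(1, 8), Rational(1, 5), Rational(1, 38), 2433), -899) = Add(Rational(2433, 3040), -899) = Rational(-2730527, 3040)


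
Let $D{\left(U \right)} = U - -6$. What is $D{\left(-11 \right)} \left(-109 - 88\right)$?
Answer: $985$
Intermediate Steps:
$D{\left(U \right)} = 6 + U$ ($D{\left(U \right)} = U + 6 = 6 + U$)
$D{\left(-11 \right)} \left(-109 - 88\right) = \left(6 - 11\right) \left(-109 - 88\right) = \left(-5\right) \left(-197\right) = 985$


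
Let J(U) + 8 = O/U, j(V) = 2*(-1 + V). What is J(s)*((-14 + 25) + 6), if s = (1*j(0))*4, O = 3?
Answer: -1139/8 ≈ -142.38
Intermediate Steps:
j(V) = -2 + 2*V
s = -8 (s = (1*(-2 + 2*0))*4 = (1*(-2 + 0))*4 = (1*(-2))*4 = -2*4 = -8)
J(U) = -8 + 3/U
J(s)*((-14 + 25) + 6) = (-8 + 3/(-8))*((-14 + 25) + 6) = (-8 + 3*(-⅛))*(11 + 6) = (-8 - 3/8)*17 = -67/8*17 = -1139/8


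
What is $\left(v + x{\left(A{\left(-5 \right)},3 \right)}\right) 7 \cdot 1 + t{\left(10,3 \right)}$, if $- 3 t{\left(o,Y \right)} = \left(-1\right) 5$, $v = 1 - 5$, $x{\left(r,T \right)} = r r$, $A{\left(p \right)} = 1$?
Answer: $- \frac{58}{3} \approx -19.333$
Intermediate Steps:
$x{\left(r,T \right)} = r^{2}$
$v = -4$ ($v = 1 - 5 = -4$)
$t{\left(o,Y \right)} = \frac{5}{3}$ ($t{\left(o,Y \right)} = - \frac{\left(-1\right) 5}{3} = \left(- \frac{1}{3}\right) \left(-5\right) = \frac{5}{3}$)
$\left(v + x{\left(A{\left(-5 \right)},3 \right)}\right) 7 \cdot 1 + t{\left(10,3 \right)} = \left(-4 + 1^{2}\right) 7 \cdot 1 + \frac{5}{3} = \left(-4 + 1\right) 7 \cdot 1 + \frac{5}{3} = \left(-3\right) 7 \cdot 1 + \frac{5}{3} = \left(-21\right) 1 + \frac{5}{3} = -21 + \frac{5}{3} = - \frac{58}{3}$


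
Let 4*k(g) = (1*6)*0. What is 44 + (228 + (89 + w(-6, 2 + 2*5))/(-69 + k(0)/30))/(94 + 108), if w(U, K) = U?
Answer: 628921/13938 ≈ 45.123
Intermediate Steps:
k(g) = 0 (k(g) = ((1*6)*0)/4 = (6*0)/4 = (¼)*0 = 0)
44 + (228 + (89 + w(-6, 2 + 2*5))/(-69 + k(0)/30))/(94 + 108) = 44 + (228 + (89 - 6)/(-69 + 0/30))/(94 + 108) = 44 + (228 + 83/(-69 + 0*(1/30)))/202 = 44 + (228 + 83/(-69 + 0))*(1/202) = 44 + (228 + 83/(-69))*(1/202) = 44 + (228 + 83*(-1/69))*(1/202) = 44 + (228 - 83/69)*(1/202) = 44 + (15649/69)*(1/202) = 44 + 15649/13938 = 628921/13938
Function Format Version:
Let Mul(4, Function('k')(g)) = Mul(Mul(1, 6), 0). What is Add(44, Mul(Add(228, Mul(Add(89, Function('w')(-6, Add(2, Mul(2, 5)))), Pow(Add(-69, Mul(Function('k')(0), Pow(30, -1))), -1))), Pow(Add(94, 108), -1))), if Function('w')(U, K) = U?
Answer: Rational(628921, 13938) ≈ 45.123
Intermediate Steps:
Function('k')(g) = 0 (Function('k')(g) = Mul(Rational(1, 4), Mul(Mul(1, 6), 0)) = Mul(Rational(1, 4), Mul(6, 0)) = Mul(Rational(1, 4), 0) = 0)
Add(44, Mul(Add(228, Mul(Add(89, Function('w')(-6, Add(2, Mul(2, 5)))), Pow(Add(-69, Mul(Function('k')(0), Pow(30, -1))), -1))), Pow(Add(94, 108), -1))) = Add(44, Mul(Add(228, Mul(Add(89, -6), Pow(Add(-69, Mul(0, Pow(30, -1))), -1))), Pow(Add(94, 108), -1))) = Add(44, Mul(Add(228, Mul(83, Pow(Add(-69, Mul(0, Rational(1, 30))), -1))), Pow(202, -1))) = Add(44, Mul(Add(228, Mul(83, Pow(Add(-69, 0), -1))), Rational(1, 202))) = Add(44, Mul(Add(228, Mul(83, Pow(-69, -1))), Rational(1, 202))) = Add(44, Mul(Add(228, Mul(83, Rational(-1, 69))), Rational(1, 202))) = Add(44, Mul(Add(228, Rational(-83, 69)), Rational(1, 202))) = Add(44, Mul(Rational(15649, 69), Rational(1, 202))) = Add(44, Rational(15649, 13938)) = Rational(628921, 13938)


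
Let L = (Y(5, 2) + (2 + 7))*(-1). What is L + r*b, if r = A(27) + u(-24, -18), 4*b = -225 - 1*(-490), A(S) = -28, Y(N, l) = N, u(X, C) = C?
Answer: -6123/2 ≈ -3061.5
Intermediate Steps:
b = 265/4 (b = (-225 - 1*(-490))/4 = (-225 + 490)/4 = (¼)*265 = 265/4 ≈ 66.250)
r = -46 (r = -28 - 18 = -46)
L = -14 (L = (5 + (2 + 7))*(-1) = (5 + 9)*(-1) = 14*(-1) = -14)
L + r*b = -14 - 46*265/4 = -14 - 6095/2 = -6123/2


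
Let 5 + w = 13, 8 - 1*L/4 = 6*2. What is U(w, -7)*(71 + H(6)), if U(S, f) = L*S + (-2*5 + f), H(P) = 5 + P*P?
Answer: -16240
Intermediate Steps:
H(P) = 5 + P**2
L = -16 (L = 32 - 24*2 = 32 - 4*12 = 32 - 48 = -16)
w = 8 (w = -5 + 13 = 8)
U(S, f) = -10 + f - 16*S (U(S, f) = -16*S + (-2*5 + f) = -16*S + (-10 + f) = -10 + f - 16*S)
U(w, -7)*(71 + H(6)) = (-10 - 7 - 16*8)*(71 + (5 + 6**2)) = (-10 - 7 - 128)*(71 + (5 + 36)) = -145*(71 + 41) = -145*112 = -16240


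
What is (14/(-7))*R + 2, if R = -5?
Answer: 12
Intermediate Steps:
(14/(-7))*R + 2 = (14/(-7))*(-5) + 2 = (14*(-⅐))*(-5) + 2 = -2*(-5) + 2 = 10 + 2 = 12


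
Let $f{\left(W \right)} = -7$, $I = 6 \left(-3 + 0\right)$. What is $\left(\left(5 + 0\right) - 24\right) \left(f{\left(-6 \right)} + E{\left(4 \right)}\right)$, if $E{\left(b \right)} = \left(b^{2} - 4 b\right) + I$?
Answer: $475$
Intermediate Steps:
$I = -18$ ($I = 6 \left(-3\right) = -18$)
$E{\left(b \right)} = -18 + b^{2} - 4 b$ ($E{\left(b \right)} = \left(b^{2} - 4 b\right) - 18 = -18 + b^{2} - 4 b$)
$\left(\left(5 + 0\right) - 24\right) \left(f{\left(-6 \right)} + E{\left(4 \right)}\right) = \left(\left(5 + 0\right) - 24\right) \left(-7 - \left(34 - 16\right)\right) = \left(5 - 24\right) \left(-7 - 18\right) = - 19 \left(-7 - 18\right) = \left(-19\right) \left(-25\right) = 475$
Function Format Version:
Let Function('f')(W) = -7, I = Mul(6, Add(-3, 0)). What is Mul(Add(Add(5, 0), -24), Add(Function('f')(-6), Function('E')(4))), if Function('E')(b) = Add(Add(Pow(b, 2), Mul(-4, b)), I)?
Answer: 475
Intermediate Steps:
I = -18 (I = Mul(6, -3) = -18)
Function('E')(b) = Add(-18, Pow(b, 2), Mul(-4, b)) (Function('E')(b) = Add(Add(Pow(b, 2), Mul(-4, b)), -18) = Add(-18, Pow(b, 2), Mul(-4, b)))
Mul(Add(Add(5, 0), -24), Add(Function('f')(-6), Function('E')(4))) = Mul(Add(Add(5, 0), -24), Add(-7, Add(-18, Pow(4, 2), Mul(-4, 4)))) = Mul(Add(5, -24), Add(-7, Add(-18, 16, -16))) = Mul(-19, Add(-7, -18)) = Mul(-19, -25) = 475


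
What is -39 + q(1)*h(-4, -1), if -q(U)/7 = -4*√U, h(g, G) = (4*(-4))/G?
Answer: 409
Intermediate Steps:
h(g, G) = -16/G
q(U) = 28*√U (q(U) = -(-28)*√U = 28*√U)
-39 + q(1)*h(-4, -1) = -39 + (28*√1)*(-16/(-1)) = -39 + (28*1)*(-16*(-1)) = -39 + 28*16 = -39 + 448 = 409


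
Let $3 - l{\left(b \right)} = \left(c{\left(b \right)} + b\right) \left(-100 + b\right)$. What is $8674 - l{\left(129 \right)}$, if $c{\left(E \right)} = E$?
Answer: $16153$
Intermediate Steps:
$l{\left(b \right)} = 3 - 2 b \left(-100 + b\right)$ ($l{\left(b \right)} = 3 - \left(b + b\right) \left(-100 + b\right) = 3 - 2 b \left(-100 + b\right)$)
$8674 - l{\left(129 \right)} = 8674 - \left(3 - 2 \cdot 129^{2} + 200 \cdot 129\right) = 8674 - \left(3 - 33282 + 25800\right) = 8674 - -7479 = 8674 + 7479 = 16153$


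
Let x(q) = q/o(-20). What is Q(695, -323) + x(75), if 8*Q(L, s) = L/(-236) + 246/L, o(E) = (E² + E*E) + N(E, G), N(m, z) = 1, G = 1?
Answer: -80662723/350346720 ≈ -0.23024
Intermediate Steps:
o(E) = 1 + 2*E² (o(E) = (E² + E*E) + 1 = (E² + E²) + 1 = 2*E² + 1 = 1 + 2*E²)
Q(L, s) = -L/1888 + 123/(4*L) (Q(L, s) = (L/(-236) + 246/L)/8 = (L*(-1/236) + 246/L)/8 = (-L/236 + 246/L)/8 = (246/L - L/236)/8 = -L/1888 + 123/(4*L))
x(q) = q/801 (x(q) = q/(1 + 2*(-20)²) = q/(1 + 2*400) = q/(1 + 800) = q/801)
Q(695, -323) + x(75) = (1/1888)*(58056 - 1*695²)/695 + (1/801)*75 = (1/1888)*(1/695)*(58056 - 1*483025) + 25/267 = (1/1888)*(1/695)*(58056 - 483025) + 25/267 = (1/1888)*(1/695)*(-424969) + 25/267 = -424969/1312160 + 25/267 = -80662723/350346720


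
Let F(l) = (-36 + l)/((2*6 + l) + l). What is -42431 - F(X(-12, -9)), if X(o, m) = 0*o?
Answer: -42428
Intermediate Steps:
X(o, m) = 0
F(l) = (-36 + l)/(12 + 2*l) (F(l) = (-36 + l)/((12 + l) + l) = (-36 + l)/(12 + 2*l))
-42431 - F(X(-12, -9)) = -42431 - (-36 + 0)/(2*(6 + 0)) = -42431 - (-36)/(2*6) = -42431 - 1*(-3) = -42431 + 3 = -42428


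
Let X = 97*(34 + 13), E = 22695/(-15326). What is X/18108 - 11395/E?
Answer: 210832028111/27397404 ≈ 7695.3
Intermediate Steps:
E = -22695/15326 (E = 22695*(-1/15326) = -22695/15326 ≈ -1.4808)
X = 4559 (X = 97*47 = 4559)
X/18108 - 11395/E = 4559/18108 - 11395/(-22695/15326) = 4559*(1/18108) - 11395*(-15326/22695) = 4559/18108 + 34927954/4539 = 210832028111/27397404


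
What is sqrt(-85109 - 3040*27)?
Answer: I*sqrt(167189) ≈ 408.89*I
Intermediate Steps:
sqrt(-85109 - 3040*27) = sqrt(-85109 - 82080) = sqrt(-167189) = I*sqrt(167189)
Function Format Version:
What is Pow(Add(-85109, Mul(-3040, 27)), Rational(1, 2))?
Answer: Mul(I, Pow(167189, Rational(1, 2))) ≈ Mul(408.89, I)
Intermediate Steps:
Pow(Add(-85109, Mul(-3040, 27)), Rational(1, 2)) = Pow(Add(-85109, -82080), Rational(1, 2)) = Pow(-167189, Rational(1, 2)) = Mul(I, Pow(167189, Rational(1, 2)))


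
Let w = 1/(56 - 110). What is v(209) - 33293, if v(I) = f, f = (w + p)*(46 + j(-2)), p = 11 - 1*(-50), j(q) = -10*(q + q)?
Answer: -757312/27 ≈ -28049.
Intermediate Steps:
j(q) = -20*q
w = -1/54 (w = 1/(-54) = -1/54 ≈ -0.018519)
p = 61 (p = 11 + 50 = 61)
f = 141599/27 (f = (-1/54 + 61)*(46 - 20*(-2)) = 3293*(46 + 40)/54 = (3293/54)*86 = 141599/27 ≈ 5244.4)
v(I) = 141599/27
v(209) - 33293 = 141599/27 - 33293 = -757312/27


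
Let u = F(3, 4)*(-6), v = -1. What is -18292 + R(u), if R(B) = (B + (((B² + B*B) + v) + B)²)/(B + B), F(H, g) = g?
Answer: -2148121/48 ≈ -44753.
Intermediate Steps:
u = -24 (u = 4*(-6) = -24)
R(B) = (B + (-1 + B + 2*B²)²)/(2*B) (R(B) = (B + (((B² + B*B) - 1) + B)²)/(B + B) = (B + (((B² + B²) - 1) + B)²)/((2*B)) = (B + ((2*B² - 1) + B)²)*(1/(2*B)) = (B + ((-1 + 2*B²) + B)²)*(1/(2*B)) = (B + (-1 + B + 2*B²)²)*(1/(2*B)) = (B + (-1 + B + 2*B²)²)/(2*B))
-18292 + R(u) = -18292 + (½)*(-24 + (-1 - 24 + 2*(-24)²)²)/(-24) = -18292 + (½)*(-1/24)*(-24 + (-1 - 24 + 2*576)²) = -18292 + (½)*(-1/24)*(-24 + (-1 - 24 + 1152)²) = -18292 + (½)*(-1/24)*(-24 + 1127²) = -18292 + (½)*(-1/24)*(-24 + 1270129) = -18292 + (½)*(-1/24)*1270105 = -18292 - 1270105/48 = -2148121/48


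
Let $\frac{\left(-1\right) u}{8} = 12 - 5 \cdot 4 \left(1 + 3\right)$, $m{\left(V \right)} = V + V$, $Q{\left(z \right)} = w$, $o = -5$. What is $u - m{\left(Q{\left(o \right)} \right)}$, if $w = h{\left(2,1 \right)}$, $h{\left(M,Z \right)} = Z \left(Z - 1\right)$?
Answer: $544$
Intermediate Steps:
$h{\left(M,Z \right)} = Z \left(-1 + Z\right)$
$w = 0$ ($w = 1 \left(-1 + 1\right) = 1 \cdot 0 = 0$)
$Q{\left(z \right)} = 0$
$m{\left(V \right)} = 2 V$
$u = 544$ ($u = - 8 \left(12 - 5 \cdot 4 \left(1 + 3\right)\right) = - 8 \left(12 - 5 \cdot 4 \cdot 4\right) = - 8 \left(12 - 80\right) = \left(-8\right) \left(-68\right) = 544$)
$u - m{\left(Q{\left(o \right)} \right)} = 544 - 2 \cdot 0 = 544 - 0 = 544 + 0 = 544$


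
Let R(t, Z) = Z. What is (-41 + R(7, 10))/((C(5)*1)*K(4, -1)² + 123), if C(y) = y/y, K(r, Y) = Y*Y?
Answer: -¼ ≈ -0.25000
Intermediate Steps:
K(r, Y) = Y²
C(y) = 1
(-41 + R(7, 10))/((C(5)*1)*K(4, -1)² + 123) = (-41 + 10)/((1*1)*((-1)²)² + 123) = -31/(1*1² + 123) = -31/(1*1 + 123) = -31/(1 + 123) = -31/124 = -31*1/124 = -¼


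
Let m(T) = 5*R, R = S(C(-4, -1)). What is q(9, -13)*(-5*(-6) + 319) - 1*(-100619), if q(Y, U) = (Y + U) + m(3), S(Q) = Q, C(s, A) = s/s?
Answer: 100968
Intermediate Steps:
C(s, A) = 1
R = 1
m(T) = 5 (m(T) = 5*1 = 5)
q(Y, U) = 5 + U + Y (q(Y, U) = (Y + U) + 5 = (U + Y) + 5 = 5 + U + Y)
q(9, -13)*(-5*(-6) + 319) - 1*(-100619) = (5 - 13 + 9)*(-5*(-6) + 319) - 1*(-100619) = 1*(30 + 319) + 100619 = 1*349 + 100619 = 349 + 100619 = 100968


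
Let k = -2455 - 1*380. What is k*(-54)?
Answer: 153090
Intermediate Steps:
k = -2835 (k = -2455 - 380 = -2835)
k*(-54) = -2835*(-54) = 153090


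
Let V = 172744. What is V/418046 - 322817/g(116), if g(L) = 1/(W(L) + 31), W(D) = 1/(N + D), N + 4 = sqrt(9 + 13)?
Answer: -13100296948814185/1308693003 + 322817*sqrt(22)/12522 ≈ -1.0010e+7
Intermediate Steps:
N = -4 + sqrt(22) (N = -4 + sqrt(9 + 13) = -4 + sqrt(22) ≈ 0.69042)
W(D) = 1/(-4 + D + sqrt(22)) (W(D) = 1/((-4 + sqrt(22)) + D) = 1/(-4 + D + sqrt(22)))
g(L) = 1/(31 + 1/(-4 + L + sqrt(22))) (g(L) = 1/(1/(-4 + L + sqrt(22)) + 31) = 1/(31 + 1/(-4 + L + sqrt(22))))
V/418046 - 322817/g(116) = 172744/418046 - 322817*(-123 + 31*116 + 31*sqrt(22))/(-4 + 116 + sqrt(22)) = 172744*(1/418046) - 322817*(-123 + 3596 + 31*sqrt(22))/(112 + sqrt(22)) = 86372/209023 - 322817*(3473 + 31*sqrt(22))/(112 + sqrt(22))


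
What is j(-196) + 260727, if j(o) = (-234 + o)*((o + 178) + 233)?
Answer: 168277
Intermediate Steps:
j(o) = (-234 + o)*(411 + o) (j(o) = (-234 + o)*((178 + o) + 233) = (-234 + o)*(411 + o))
j(-196) + 260727 = (-96174 + (-196)**2 + 177*(-196)) + 260727 = (-96174 + 38416 - 34692) + 260727 = -92450 + 260727 = 168277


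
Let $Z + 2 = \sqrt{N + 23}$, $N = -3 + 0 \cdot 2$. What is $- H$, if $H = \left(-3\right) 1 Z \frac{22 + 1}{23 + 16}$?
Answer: $- \frac{46}{13} + \frac{46 \sqrt{5}}{13} \approx 4.3738$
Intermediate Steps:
$N = -3$ ($N = -3 + 0 = -3$)
$Z = -2 + 2 \sqrt{5}$ ($Z = -2 + \sqrt{-3 + 23} = -2 + \sqrt{20} = -2 + 2 \sqrt{5} \approx 2.4721$)
$H = \frac{46}{13} - \frac{46 \sqrt{5}}{13}$ ($H = \left(-3\right) 1 \left(-2 + 2 \sqrt{5}\right) \frac{22 + 1}{23 + 16} = - 3 \left(-2 + 2 \sqrt{5}\right) \frac{23}{39} = \left(6 - 6 \sqrt{5}\right) 23 \cdot \frac{1}{39} = \left(6 - 6 \sqrt{5}\right) \frac{23}{39} = \frac{46}{13} - \frac{46 \sqrt{5}}{13} \approx -4.3738$)
$- H = - (\frac{46}{13} - \frac{46 \sqrt{5}}{13}) = - \frac{46}{13} + \frac{46 \sqrt{5}}{13}$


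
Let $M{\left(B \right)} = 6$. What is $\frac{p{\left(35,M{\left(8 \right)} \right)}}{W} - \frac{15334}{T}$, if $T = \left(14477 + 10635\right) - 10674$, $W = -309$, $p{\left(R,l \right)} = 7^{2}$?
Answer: $- \frac{2722834}{2230671} \approx -1.2206$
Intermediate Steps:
$p{\left(R,l \right)} = 49$
$T = 14438$ ($T = 25112 - 10674 = 14438$)
$\frac{p{\left(35,M{\left(8 \right)} \right)}}{W} - \frac{15334}{T} = \frac{49}{-309} - \frac{15334}{14438} = 49 \left(- \frac{1}{309}\right) - \frac{7667}{7219} = - \frac{49}{309} - \frac{7667}{7219} = - \frac{2722834}{2230671}$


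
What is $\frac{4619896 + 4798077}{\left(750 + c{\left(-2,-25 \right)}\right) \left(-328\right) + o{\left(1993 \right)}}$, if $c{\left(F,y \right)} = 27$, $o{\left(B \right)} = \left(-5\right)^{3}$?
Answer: $- \frac{9417973}{254981} \approx -36.936$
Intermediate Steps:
$o{\left(B \right)} = -125$
$\frac{4619896 + 4798077}{\left(750 + c{\left(-2,-25 \right)}\right) \left(-328\right) + o{\left(1993 \right)}} = \frac{4619896 + 4798077}{\left(750 + 27\right) \left(-328\right) - 125} = \frac{9417973}{777 \left(-328\right) - 125} = \frac{9417973}{-254856 - 125} = \frac{9417973}{-254981} = 9417973 \left(- \frac{1}{254981}\right) = - \frac{9417973}{254981}$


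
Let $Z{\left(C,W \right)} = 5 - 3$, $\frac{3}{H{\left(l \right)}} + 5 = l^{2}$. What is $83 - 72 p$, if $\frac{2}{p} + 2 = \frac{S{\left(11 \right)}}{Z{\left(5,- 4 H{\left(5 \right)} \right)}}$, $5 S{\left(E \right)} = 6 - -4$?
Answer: $227$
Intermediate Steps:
$H{\left(l \right)} = \frac{3}{-5 + l^{2}}$
$Z{\left(C,W \right)} = 2$ ($Z{\left(C,W \right)} = 5 - 3 = 2$)
$S{\left(E \right)} = 2$ ($S{\left(E \right)} = \frac{6 - -4}{5} = \frac{6 + 4}{5} = \frac{1}{5} \cdot 10 = 2$)
$p = -2$ ($p = \frac{2}{-2 + \frac{2}{2}} = \frac{2}{-2 + 2 \cdot \frac{1}{2}} = \frac{2}{-2 + 1} = \frac{2}{-1} = 2 \left(-1\right) = -2$)
$83 - 72 p = 83 - -144 = 83 + 144 = 227$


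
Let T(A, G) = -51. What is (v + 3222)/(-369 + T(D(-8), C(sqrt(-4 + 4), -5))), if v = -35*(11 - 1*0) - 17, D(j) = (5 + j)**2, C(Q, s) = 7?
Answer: -47/7 ≈ -6.7143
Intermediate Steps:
v = -402 (v = -35*(11 + 0) - 17 = -35*11 - 17 = -385 - 17 = -402)
(v + 3222)/(-369 + T(D(-8), C(sqrt(-4 + 4), -5))) = (-402 + 3222)/(-369 - 51) = 2820/(-420) = 2820*(-1/420) = -47/7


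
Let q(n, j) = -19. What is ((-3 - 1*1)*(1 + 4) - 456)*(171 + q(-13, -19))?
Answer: -72352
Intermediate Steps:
((-3 - 1*1)*(1 + 4) - 456)*(171 + q(-13, -19)) = ((-3 - 1*1)*(1 + 4) - 456)*(171 - 19) = ((-3 - 1)*5 - 456)*152 = (-4*5 - 456)*152 = (-20 - 456)*152 = -476*152 = -72352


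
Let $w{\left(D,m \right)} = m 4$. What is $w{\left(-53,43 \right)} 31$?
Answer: $5332$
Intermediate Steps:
$w{\left(D,m \right)} = 4 m$
$w{\left(-53,43 \right)} 31 = 4 \cdot 43 \cdot 31 = 172 \cdot 31 = 5332$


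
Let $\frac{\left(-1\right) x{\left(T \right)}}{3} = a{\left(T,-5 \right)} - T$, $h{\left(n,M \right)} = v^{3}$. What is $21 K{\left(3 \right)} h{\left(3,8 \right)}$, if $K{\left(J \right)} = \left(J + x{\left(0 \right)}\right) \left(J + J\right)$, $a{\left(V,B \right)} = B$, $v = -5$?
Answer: $-283500$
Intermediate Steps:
$h{\left(n,M \right)} = -125$ ($h{\left(n,M \right)} = \left(-5\right)^{3} = -125$)
$x{\left(T \right)} = 15 + 3 T$ ($x{\left(T \right)} = - 3 \left(-5 - T\right) = 15 + 3 T$)
$K{\left(J \right)} = 2 J \left(15 + J\right)$ ($K{\left(J \right)} = \left(J + \left(15 + 3 \cdot 0\right)\right) \left(J + J\right) = \left(J + \left(15 + 0\right)\right) 2 J = \left(J + 15\right) 2 J = \left(15 + J\right) 2 J = 2 J \left(15 + J\right)$)
$21 K{\left(3 \right)} h{\left(3,8 \right)} = 21 \cdot 2 \cdot 3 \left(15 + 3\right) \left(-125\right) = 21 \cdot 2 \cdot 3 \cdot 18 \left(-125\right) = 21 \cdot 108 \left(-125\right) = 2268 \left(-125\right) = -283500$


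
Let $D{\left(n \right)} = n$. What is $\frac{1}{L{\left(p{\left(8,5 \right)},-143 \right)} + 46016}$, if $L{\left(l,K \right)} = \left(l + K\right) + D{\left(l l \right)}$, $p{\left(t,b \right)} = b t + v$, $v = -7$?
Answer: $\frac{1}{46995} \approx 2.1279 \cdot 10^{-5}$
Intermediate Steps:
$p{\left(t,b \right)} = -7 + b t$ ($p{\left(t,b \right)} = b t - 7 = -7 + b t$)
$L{\left(l,K \right)} = K + l + l^{2}$ ($L{\left(l,K \right)} = \left(l + K\right) + l l = \left(K + l\right) + l^{2} = K + l + l^{2}$)
$\frac{1}{L{\left(p{\left(8,5 \right)},-143 \right)} + 46016} = \frac{1}{\left(-143 + \left(-7 + 5 \cdot 8\right) + \left(-7 + 5 \cdot 8\right)^{2}\right) + 46016} = \frac{1}{\left(-143 + \left(-7 + 40\right) + \left(-7 + 40\right)^{2}\right) + 46016} = \frac{1}{\left(-143 + 33 + 33^{2}\right) + 46016} = \frac{1}{\left(-143 + 33 + 1089\right) + 46016} = \frac{1}{979 + 46016} = \frac{1}{46995}$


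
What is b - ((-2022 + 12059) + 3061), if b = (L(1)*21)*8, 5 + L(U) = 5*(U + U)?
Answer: -12258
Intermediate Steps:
L(U) = -5 + 10*U (L(U) = -5 + 5*(U + U) = -5 + 5*(2*U) = -5 + 10*U)
b = 840 (b = ((-5 + 10*1)*21)*8 = ((-5 + 10)*21)*8 = (5*21)*8 = 105*8 = 840)
b - ((-2022 + 12059) + 3061) = 840 - ((-2022 + 12059) + 3061) = 840 - (10037 + 3061) = 840 - 1*13098 = 840 - 13098 = -12258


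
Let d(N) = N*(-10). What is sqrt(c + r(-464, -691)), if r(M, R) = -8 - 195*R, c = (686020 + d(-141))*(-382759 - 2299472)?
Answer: 13*I*sqrt(10910330897) ≈ 1.3579e+6*I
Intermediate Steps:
d(N) = -10*N
c = -1843846056330 (c = (686020 - 10*(-141))*(-382759 - 2299472) = (686020 + 1410)*(-2682231) = 687430*(-2682231) = -1843846056330)
r(M, R) = -8 - 195*R
sqrt(c + r(-464, -691)) = sqrt(-1843846056330 + (-8 - 195*(-691))) = sqrt(-1843846056330 + (-8 + 134745)) = sqrt(-1843846056330 + 134737) = sqrt(-1843845921593) = 13*I*sqrt(10910330897)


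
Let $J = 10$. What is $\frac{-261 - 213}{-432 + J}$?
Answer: $\frac{237}{211} \approx 1.1232$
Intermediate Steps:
$\frac{-261 - 213}{-432 + J} = \frac{-261 - 213}{-432 + 10} = - \frac{474}{-422} = \left(-474\right) \left(- \frac{1}{422}\right) = \frac{237}{211}$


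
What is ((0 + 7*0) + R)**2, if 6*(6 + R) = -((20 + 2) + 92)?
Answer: 625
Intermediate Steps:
R = -25 (R = -6 + (-((20 + 2) + 92))/6 = -6 + (-(22 + 92))/6 = -6 + (-1*114)/6 = -6 + (1/6)*(-114) = -6 - 19 = -25)
((0 + 7*0) + R)**2 = ((0 + 7*0) - 25)**2 = ((0 + 0) - 25)**2 = (0 - 25)**2 = (-25)**2 = 625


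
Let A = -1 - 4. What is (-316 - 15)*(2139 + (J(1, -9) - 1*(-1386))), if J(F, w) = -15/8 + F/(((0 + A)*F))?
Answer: -46643527/40 ≈ -1.1661e+6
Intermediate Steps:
A = -5
J(F, w) = -83/40 (J(F, w) = -15/8 + F/(((0 - 5)*F)) = -15*⅛ + F/((-5*F)) = -15/8 + F*(-1/(5*F)) = -15/8 - ⅕ = -83/40)
(-316 - 15)*(2139 + (J(1, -9) - 1*(-1386))) = (-316 - 15)*(2139 + (-83/40 - 1*(-1386))) = -331*(2139 + (-83/40 + 1386)) = -331*(2139 + 55357/40) = -331*140917/40 = -46643527/40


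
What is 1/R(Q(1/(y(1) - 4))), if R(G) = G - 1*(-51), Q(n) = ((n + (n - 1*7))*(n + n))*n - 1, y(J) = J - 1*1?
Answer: 16/785 ≈ 0.020382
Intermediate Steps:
y(J) = -1 + J (y(J) = J - 1 = -1 + J)
Q(n) = -1 + 2*n**2*(-7 + 2*n) (Q(n) = ((n + (n - 7))*(2*n))*n - 1 = ((n + (-7 + n))*(2*n))*n - 1 = ((-7 + 2*n)*(2*n))*n - 1 = (2*n*(-7 + 2*n))*n - 1 = 2*n**2*(-7 + 2*n) - 1 = -1 + 2*n**2*(-7 + 2*n))
R(G) = 51 + G (R(G) = G + 51 = 51 + G)
1/R(Q(1/(y(1) - 4))) = 1/(51 + (-1 - 14/((-1 + 1) - 4)**2 + 4*(1/((-1 + 1) - 4))**3)) = 1/(51 + (-1 - 14/(0 - 4)**2 + 4*(1/(0 - 4))**3)) = 1/(51 + (-1 - 14*(1/(-4))**2 + 4*(1/(-4))**3)) = 1/(51 + (-1 - 14*(-1/4)**2 + 4*(-1/4)**3)) = 1/(51 + (-1 - 14*1/16 + 4*(-1/64))) = 1/(51 + (-1 - 7/8 - 1/16)) = 1/(51 - 31/16) = 1/(785/16) = 16/785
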